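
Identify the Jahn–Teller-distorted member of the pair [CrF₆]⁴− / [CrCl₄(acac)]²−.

[CrF₆]⁴−

[CrF₆]⁴−: Ligand charges: each fluoride is −1. With an overall charge of −4 the chromium centre must be in the +2 oxidation state. Group 6 minus oxidation state 2 gives a d⁴ configuration. Fluoride is a weak-field ligand for a first-row metal, so the complex is high-spin. The t₂g³e_g¹ (high-spin) configuration has an unevenly filled e_g set; the Jahn–Teller theorem predicts a tetragonal distortion (typically axial elongation) to lift the degeneracy.
[CrCl₄(acac)]²−: Ligand charges: each chloride is −1; each acetylacetonate is −1. With an overall charge of −2 the chromium centre must be in the +3 oxidation state. Chromium is a group-6 element; Cr(III) is therefore d³. The d³ configuration leaves the e_g set evenly filled (or empty) — no strong Jahn–Teller driving force.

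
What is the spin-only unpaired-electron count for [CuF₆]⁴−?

Ligand charges: each fluoride is −1. With an overall charge of −4 the copper centre must be in the +2 oxidation state.
Group 11 minus oxidation state 2 gives a d⁹ configuration.
In an octahedral field the d⁹ configuration is t₂g⁶e_g³ (only one arrangement possible), giving 1 unpaired electron.

1 unpaired electron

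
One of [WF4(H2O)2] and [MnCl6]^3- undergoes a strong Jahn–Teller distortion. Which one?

[MnCl6]^3-

[WF4(H2O)2]: Ligand charges: each fluoride is −1; water is neutral. With an overall charge of 0 the tungsten centre must be in the +4 oxidation state. W sits in group 6, so the d-electron count is 6 − 4 = 2. The d² configuration leaves the e_g set evenly filled (or empty) — no strong Jahn–Teller driving force.
[MnCl6]^3-: Summing ligand charges against the −3 overall charge gives an oxidation state of +3 for manganese. Group 7 minus oxidation state 3 gives a d⁴ configuration. Chloride is a weak-field ligand for a first-row metal, so the complex is high-spin. The t₂g³e_g¹ (high-spin) configuration has an unevenly filled e_g set; the Jahn–Teller theorem predicts a tetragonal distortion (typically axial elongation) to lift the degeneracy.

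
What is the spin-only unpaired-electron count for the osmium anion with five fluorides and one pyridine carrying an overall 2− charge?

1 unpaired electron

Summing ligand charges against the −2 overall charge gives an oxidation state of +3 for osmium.
Osmium is a group-8 element; Os(III) is therefore d⁵.
The spin state decides the count: a 5d ion has a large Δₒ and is invariably low-spin.
An octahedral low-spin d⁵ ion is t₂g⁵e_g⁰, giving 1 unpaired electron.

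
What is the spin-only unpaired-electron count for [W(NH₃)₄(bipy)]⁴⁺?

Summing ligand charges against the +4 overall charge gives an oxidation state of +4 for tungsten.
W sits in group 6, so the d-electron count is 6 − 4 = 2.
Counting donor atoms: 4×ammonia (monodentate) → 4 donors; 1×2,2′-bipyridine (bidentate) → 2 donors. Coordination number = 6.
In an octahedral field the d² configuration is t₂g²e_g⁰ (only one arrangement possible), giving 2 unpaired electrons.

2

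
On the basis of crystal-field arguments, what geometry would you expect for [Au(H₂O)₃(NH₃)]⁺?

Summing ligand charges against the +1 overall charge gives an oxidation state of +1 for gold.
Gold is a group-11 element; Au(I) is therefore d¹⁰.
With 4 monodentate ligands the coordination number is 4.
A d¹⁰ ion has no crystal-field stabilisation preference between square planar and tetrahedral, so four ligands adopt the sterically favoured tetrahedral geometry.

tetrahedral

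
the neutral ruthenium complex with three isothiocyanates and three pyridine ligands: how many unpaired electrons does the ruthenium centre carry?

Ligand charges: each isothiocyanate is −1; pyridine is neutral. With an overall charge of 0 the ruthenium centre must be in the +3 oxidation state.
Group 8 minus oxidation state 3 gives a d⁵ configuration.
The spin state decides the count: a 4d ion has a large Δₒ and is invariably low-spin.
An octahedral low-spin d⁵ ion is t₂g⁵e_g⁰, giving 1 unpaired electron.

1 unpaired electron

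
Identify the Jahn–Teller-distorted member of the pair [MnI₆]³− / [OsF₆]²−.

[MnI₆]³−: Ligand charges: each iodide is −1. With an overall charge of −3 the manganese centre must be in the +3 oxidation state. Manganese is a group-7 element; Mn(III) is therefore d⁴. Iodide is a weak-field ligand for a first-row metal, so the complex is high-spin. The t₂g³e_g¹ (high-spin) configuration has an unevenly filled e_g set; the Jahn–Teller theorem predicts a tetragonal distortion (typically axial elongation) to lift the degeneracy.
[OsF₆]²−: Each fluoride is −1; balancing the −2 overall charge requires Os(IV). Os sits in group 8, so the d-electron count is 8 − 4 = 4. A 5d ion has a large Δₒ and is invariably low-spin. The d⁴ configuration leaves the e_g set evenly filled (or empty) — no strong Jahn–Teller driving force.

[MnI₆]³−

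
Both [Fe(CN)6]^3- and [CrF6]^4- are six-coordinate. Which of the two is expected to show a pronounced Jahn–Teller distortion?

[Fe(CN)6]^3-: Ligand charges: each cyanide is −1. With an overall charge of −3 the iron centre must be in the +3 oxidation state. Iron is a group-8 element; Fe(III) is therefore d⁵. Cyanide is a strong-field ligand (high in the spectrochemical series) for a first-row metal, so the complex is low-spin. The d⁵ configuration leaves the e_g set evenly filled (or empty) — no strong Jahn–Teller driving force.
[CrF6]^4-: Ligand charges: each fluoride is −1. With an overall charge of −4 the chromium centre must be in the +2 oxidation state. Cr sits in group 6, so the d-electron count is 6 − 2 = 4. Fluoride is a weak-field ligand for a first-row metal, so the complex is high-spin. The t₂g³e_g¹ (high-spin) configuration has an unevenly filled e_g set; the Jahn–Teller theorem predicts a tetragonal distortion (typically axial elongation) to lift the degeneracy.

[CrF6]^4-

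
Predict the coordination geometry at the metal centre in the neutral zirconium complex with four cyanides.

tetrahedral

Summing ligand charges against the 0 overall charge gives an oxidation state of +4 for zirconium.
Group 4 minus oxidation state 4 gives a d⁰ configuration.
With 4 monodentate ligands the coordination number is 4.
A d⁰ ion has no crystal-field stabilisation preference between square planar and tetrahedral, so four ligands adopt the sterically favoured tetrahedral geometry.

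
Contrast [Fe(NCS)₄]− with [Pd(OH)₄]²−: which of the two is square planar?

For [Fe(NCS)₄]−: Ligand charges: each isothiocyanate is −1. With an overall charge of −1 the iron centre must be in the +3 oxidation state. Fe sits in group 8, so the d-electron count is 8 − 3 = 5. A high-spin d⁵ ion has zero CFSE in either geometry, so four ligands adopt the sterically favoured tetrahedral geometry. → tetrahedral.
For [Pd(OH)₄]²−: Summing ligand charges against the −2 overall charge gives an oxidation state of +2 for palladium. Palladium is a group-10 element; Pd(II) is therefore d⁸. A 4d d⁸ ion has a large crystal-field splitting; square planar leaves the high-energy d_{x²−y²} orbital empty and maximises CFSE. → square planar.

[Pd(OH)₄]²−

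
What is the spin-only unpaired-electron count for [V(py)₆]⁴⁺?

Ligand charges: pyridine is neutral. With an overall charge of +4 the vanadium centre must be in the +4 oxidation state.
Vanadium is a group-5 element; V(IV) is therefore d¹.
In an octahedral field the d¹ configuration is t₂g¹e_g⁰ (only one arrangement possible), giving 1 unpaired electron.

1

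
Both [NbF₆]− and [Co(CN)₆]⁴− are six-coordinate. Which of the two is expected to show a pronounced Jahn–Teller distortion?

[Co(CN)₆]⁴−

[NbF₆]−: Ligand charges: each fluoride is −1. With an overall charge of −1 the niobium centre must be in the +5 oxidation state. Niobium is a group-5 element; Nb(V) is therefore d⁰. The d⁰ configuration leaves the e_g set evenly filled (or empty) — no strong Jahn–Teller driving force.
[Co(CN)₆]⁴−: Summing ligand charges against the −4 overall charge gives an oxidation state of +2 for cobalt. Group 9 minus oxidation state 2 gives a d⁷ configuration. Cyanide is a strong-field ligand (high in the spectrochemical series) for a first-row metal, so the complex is low-spin. The t₂g⁶e_g¹ (low-spin) configuration has an unevenly filled e_g set; the Jahn–Teller theorem predicts a tetragonal distortion (typically axial elongation) to lift the degeneracy.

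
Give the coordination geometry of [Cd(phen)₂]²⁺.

tetrahedral

Ligand charges: 1,10-phenanthroline is neutral. With an overall charge of +2 the cadmium centre must be in the +2 oxidation state.
Cadmium is a group-12 element; Cd(II) is therefore d¹⁰.
Counting donor atoms: 2×1,10-phenanthroline (bidentate) → 4 donors. Coordination number = 4.
A d¹⁰ ion has no crystal-field stabilisation preference between square planar and tetrahedral, so four ligands adopt the sterically favoured tetrahedral geometry.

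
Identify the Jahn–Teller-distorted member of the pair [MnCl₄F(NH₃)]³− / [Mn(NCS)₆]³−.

[Mn(NCS)₆]³−

[MnCl₄F(NH₃)]³−: Summing ligand charges against the −3 overall charge gives an oxidation state of +2 for manganese. Manganese is a group-7 element; Mn(II) is therefore d⁵. Chloride and fluoride are weak-field ligands for a first-row metal, so the complex is high-spin. The d⁵ configuration leaves the e_g set evenly filled (or empty) — no strong Jahn–Teller driving force.
[Mn(NCS)₆]³−: Ligand charges: each isothiocyanate is −1. With an overall charge of −3 the manganese centre must be in the +3 oxidation state. Mn sits in group 7, so the d-electron count is 7 − 3 = 4. Isothiocyanate is a weak-field ligand for a first-row metal, so the complex is high-spin. The t₂g³e_g¹ (high-spin) configuration has an unevenly filled e_g set; the Jahn–Teller theorem predicts a tetragonal distortion (typically axial elongation) to lift the degeneracy.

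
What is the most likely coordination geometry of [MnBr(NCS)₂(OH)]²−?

Each bromide is −1; each isothiocyanate is −1; each hydroxide is −1; balancing the −2 overall charge requires Mn(II).
Manganese is a group-7 element; Mn(II) is therefore d⁵.
Coordination number: 4.
Bromide, hydroxide, and isothiocyanate are weak-field ligands.
A high-spin d⁵ ion has zero CFSE in either geometry, so four ligands adopt the sterically favoured tetrahedral geometry.

tetrahedral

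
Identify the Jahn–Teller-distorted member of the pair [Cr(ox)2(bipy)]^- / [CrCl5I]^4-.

[CrCl5I]^4-

[Cr(ox)2(bipy)]^-: Ligand charges: each oxalate is −2; 2,2′-bipyridine is neutral. With an overall charge of −1 the chromium centre must be in the +3 oxidation state. Chromium is a group-6 element; Cr(III) is therefore d³. The d³ configuration leaves the e_g set evenly filled (or empty) — no strong Jahn–Teller driving force.
[CrCl5I]^4-: Ligand charges: each chloride is −1; each iodide is −1. With an overall charge of −4 the chromium centre must be in the +2 oxidation state. Group 6 minus oxidation state 2 gives a d⁴ configuration. Chloride and iodide are weak-field ligands for a first-row metal, so the complex is high-spin. The t₂g³e_g¹ (high-spin) configuration has an unevenly filled e_g set; the Jahn–Teller theorem predicts a tetragonal distortion (typically axial elongation) to lift the degeneracy.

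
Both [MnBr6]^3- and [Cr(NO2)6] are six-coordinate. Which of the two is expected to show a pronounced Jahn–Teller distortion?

[MnBr6]^3-: Ligand charges: each bromide is −1. With an overall charge of −3 the manganese centre must be in the +3 oxidation state. Manganese is a group-7 element; Mn(III) is therefore d⁴. Bromide is a weak-field ligand for a first-row metal, so the complex is high-spin. The t₂g³e_g¹ (high-spin) configuration has an unevenly filled e_g set; the Jahn–Teller theorem predicts a tetragonal distortion (typically axial elongation) to lift the degeneracy.
[Cr(NO2)6]: Each nitro (N-bound nitrite) is −1; balancing the 0 overall charge requires Cr(VI). Chromium is a group-6 element; Cr(VI) is therefore d⁰. The d⁰ configuration leaves the e_g set evenly filled (or empty) — no strong Jahn–Teller driving force.

[MnBr6]^3-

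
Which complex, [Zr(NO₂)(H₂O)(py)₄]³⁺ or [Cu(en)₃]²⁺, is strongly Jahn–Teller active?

[Zr(NO₂)(H₂O)(py)₄]³⁺: Ligand charges: each nitro (N-bound nitrite) is −1; water is neutral; pyridine is neutral. With an overall charge of +3 the zirconium centre must be in the +4 oxidation state. Group 4 minus oxidation state 4 gives a d⁰ configuration. The d⁰ configuration leaves the e_g set evenly filled (or empty) — no strong Jahn–Teller driving force.
[Cu(en)₃]²⁺: Summing ligand charges against the +2 overall charge gives an oxidation state of +2 for copper. Group 11 minus oxidation state 2 gives a d⁹ configuration. The t₂g⁶e_g³ configuration has an unevenly filled e_g set; the Jahn–Teller theorem predicts a tetragonal distortion (typically axial elongation) to lift the degeneracy.

[Cu(en)₃]²⁺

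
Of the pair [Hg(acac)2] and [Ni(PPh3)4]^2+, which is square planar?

[Ni(PPh3)4]^2+

For [Hg(acac)2]: Ligand charges: each acetylacetonate is −1. With an overall charge of 0 the mercury centre must be in the +2 oxidation state. Hg sits in group 12, so the d-electron count is 12 − 2 = 10. A d¹⁰ ion has no crystal-field stabilisation preference between square planar and tetrahedral, so four ligands adopt the sterically favoured tetrahedral geometry. → tetrahedral.
For [Ni(PPh3)4]^2+: Summing ligand charges against the +2 overall charge gives an oxidation state of +2 for nickel. Ni sits in group 10, so the d-electron count is 10 − 2 = 8. Triphenylphosphine is a strong-field ligand (high in the spectrochemical series). A 3d d⁸ ion with strong-field ligands gains enough CFSE to favour square planar over tetrahedral. → square planar.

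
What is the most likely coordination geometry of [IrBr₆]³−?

octahedral

Each bromide is −1; balancing the −3 overall charge requires Ir(III).
Ir sits in group 9, so the d-electron count is 9 − 3 = 6.
With 6 monodentate ligands the coordination number is 6.
Six donors around a single metal centre give an octahedral coordination sphere.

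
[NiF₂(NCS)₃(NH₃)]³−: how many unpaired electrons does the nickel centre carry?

2

Each fluoride is −1; each isothiocyanate is −1; ammonia is neutral; balancing the −3 overall charge requires Ni(II).
Nickel is a group-10 element; Ni(II) is therefore d⁸.
In an octahedral field the d⁸ configuration is t₂g⁶e_g² (only one arrangement possible), giving 2 unpaired electrons.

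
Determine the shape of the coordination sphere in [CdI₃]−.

trigonal planar

Ligand charges: each iodide is −1. With an overall charge of −1 the cadmium centre must be in the +2 oxidation state.
Cd sits in group 12, so the d-electron count is 12 − 2 = 10.
With 3 monodentate ligands the coordination number is 3.
Three ligands around a d¹⁰ centre minimise repulsion in a trigonal-planar arrangement.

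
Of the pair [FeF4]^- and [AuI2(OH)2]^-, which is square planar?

For [FeF4]^-: Each fluoride is −1; balancing the −1 overall charge requires Fe(III). Group 8 minus oxidation state 3 gives a d⁵ configuration. A high-spin d⁵ ion has zero CFSE in either geometry, so four ligands adopt the sterically favoured tetrahedral geometry. → tetrahedral.
For [AuI2(OH)2]^-: Ligand charges: each iodide is −1; each hydroxide is −1. With an overall charge of −1 the gold centre must be in the +3 oxidation state. Gold is a group-11 element; Au(III) is therefore d⁸. A 5d d⁸ ion has a large crystal-field splitting; square planar leaves the high-energy d_{x²−y²} orbital empty and maximises CFSE. → square planar.

[AuI2(OH)2]^-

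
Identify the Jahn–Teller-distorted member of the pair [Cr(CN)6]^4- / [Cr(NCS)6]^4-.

[Cr(NCS)6]^4-

[Cr(CN)6]^4-: Ligand charges: each cyanide is −1. With an overall charge of −4 the chromium centre must be in the +2 oxidation state. Cr sits in group 6, so the d-electron count is 6 − 2 = 4. Cyanide is a strong-field ligand (high in the spectrochemical series) for a first-row metal, so the complex is low-spin. The d⁴ configuration leaves the e_g set evenly filled (or empty) — no strong Jahn–Teller driving force.
[Cr(NCS)6]^4-: Ligand charges: each isothiocyanate is −1. With an overall charge of −4 the chromium centre must be in the +2 oxidation state. Chromium is a group-6 element; Cr(II) is therefore d⁴. Isothiocyanate is a weak-field ligand for a first-row metal, so the complex is high-spin. The t₂g³e_g¹ (high-spin) configuration has an unevenly filled e_g set; the Jahn–Teller theorem predicts a tetragonal distortion (typically axial elongation) to lift the degeneracy.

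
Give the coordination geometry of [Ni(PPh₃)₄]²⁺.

Ligand charges: triphenylphosphine is neutral. With an overall charge of +2 the nickel centre must be in the +2 oxidation state.
Group 10 minus oxidation state 2 gives a d⁸ configuration.
With 4 monodentate ligands the coordination number is 4.
Triphenylphosphine is a strong-field ligand (high in the spectrochemical series).
A 3d d⁸ ion with strong-field ligands gains enough CFSE to favour square planar over tetrahedral.

square planar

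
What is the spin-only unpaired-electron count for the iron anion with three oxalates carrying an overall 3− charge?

Each oxalate is −2; balancing the −3 overall charge requires Fe(III).
Iron is a group-8 element; Fe(III) is therefore d⁵.
Counting donor atoms: 3×oxalate (bidentate) → 6 donors. Coordination number = 6.
The spin state decides the count: Oxalate is a weak-field ligand for a first-row metal, so the complex is high-spin.
An octahedral high-spin d⁵ ion is t₂g³e_g², giving 5 unpaired electrons.

5 unpaired electrons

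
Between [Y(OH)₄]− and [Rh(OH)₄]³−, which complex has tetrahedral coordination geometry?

[Y(OH)₄]−

For [Y(OH)₄]−: Ligand charges: each hydroxide is −1. With an overall charge of −1 the yttrium centre must be in the +3 oxidation state. Y sits in group 3, so the d-electron count is 3 − 3 = 0. A d⁰ ion has no crystal-field stabilisation preference between square planar and tetrahedral, so four ligands adopt the sterically favoured tetrahedral geometry. → tetrahedral.
For [Rh(OH)₄]³−: Each hydroxide is −1; balancing the −3 overall charge requires Rh(I). Rhodium is a group-9 element; Rh(I) is therefore d⁸. A 4d d⁸ ion has a large crystal-field splitting; square planar leaves the high-energy d_{x²−y²} orbital empty and maximises CFSE. → square planar.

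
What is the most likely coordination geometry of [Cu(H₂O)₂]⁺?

linear

Summing ligand charges against the +1 overall charge gives an oxidation state of +1 for copper.
Copper is a group-11 element; Cu(I) is therefore d¹⁰.
With 2 monodentate ligands the coordination number is 2.
A d¹⁰ ion with only two ligands adopts a linear arrangement (sp hybridisation; no CFSE preference).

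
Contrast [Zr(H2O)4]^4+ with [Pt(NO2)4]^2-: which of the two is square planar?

For [Zr(H2O)4]^4+: Water is neutral; balancing the +4 overall charge requires Zr(IV). Group 4 minus oxidation state 4 gives a d⁰ configuration. A d⁰ ion has no crystal-field stabilisation preference between square planar and tetrahedral, so four ligands adopt the sterically favoured tetrahedral geometry. → tetrahedral.
For [Pt(NO2)4]^2-: Each nitro (N-bound nitrite) is −1; balancing the −2 overall charge requires Pt(II). Pt sits in group 10, so the d-electron count is 10 − 2 = 8. A 5d d⁸ ion has a large crystal-field splitting; square planar leaves the high-energy d_{x²−y²} orbital empty and maximises CFSE. → square planar.

[Pt(NO2)4]^2-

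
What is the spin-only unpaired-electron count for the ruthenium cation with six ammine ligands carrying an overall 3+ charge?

1 unpaired electron

Ammonia is neutral; balancing the +3 overall charge requires Ru(III).
Ruthenium is a group-8 element; Ru(III) is therefore d⁵.
The spin state decides the count: a 4d ion has a large Δₒ and is invariably low-spin.
An octahedral low-spin d⁵ ion is t₂g⁵e_g⁰, giving 1 unpaired electron.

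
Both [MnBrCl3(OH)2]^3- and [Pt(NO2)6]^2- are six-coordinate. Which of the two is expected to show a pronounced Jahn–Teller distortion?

[MnBrCl3(OH)2]^3-: Summing ligand charges against the −3 overall charge gives an oxidation state of +3 for manganese. Manganese is a group-7 element; Mn(III) is therefore d⁴. Bromide, chloride, and hydroxide are weak-field ligands for a first-row metal, so the complex is high-spin. The t₂g³e_g¹ (high-spin) configuration has an unevenly filled e_g set; the Jahn–Teller theorem predicts a tetragonal distortion (typically axial elongation) to lift the degeneracy.
[Pt(NO2)6]^2-: Each nitro (N-bound nitrite) is −1; balancing the −2 overall charge requires Pt(IV). Pt sits in group 10, so the d-electron count is 10 − 4 = 6. A 5d ion has a large Δₒ and is invariably low-spin. The d⁶ configuration leaves the e_g set evenly filled (or empty) — no strong Jahn–Teller driving force.

[MnBrCl3(OH)2]^3-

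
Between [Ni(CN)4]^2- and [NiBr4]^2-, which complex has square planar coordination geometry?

[Ni(CN)4]^2-

For [Ni(CN)4]^2-: Each cyanide is −1; balancing the −2 overall charge requires Ni(II). Nickel is a group-10 element; Ni(II) is therefore d⁸. Cyanide is a strong-field ligand (high in the spectrochemical series). A 3d d⁸ ion with strong-field ligands gains enough CFSE to favour square planar over tetrahedral. → square planar.
For [NiBr4]^2-: Ligand charges: each bromide is −1. With an overall charge of −2 the nickel centre must be in the +2 oxidation state. Group 10 minus oxidation state 2 gives a d⁸ configuration. Bromide is a weak-field ligand. With weak-field ligands the CFSE gain from square planar is small, so a 3d d⁸ ion takes the sterically preferred tetrahedral geometry. → tetrahedral.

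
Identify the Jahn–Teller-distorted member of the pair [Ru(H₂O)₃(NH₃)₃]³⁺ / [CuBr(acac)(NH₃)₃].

[CuBr(acac)(NH₃)₃]

[Ru(H₂O)₃(NH₃)₃]³⁺: Summing ligand charges against the +3 overall charge gives an oxidation state of +3 for ruthenium. Ruthenium is a group-8 element; Ru(III) is therefore d⁵. A 4d ion has a large Δₒ and is invariably low-spin. The d⁵ configuration leaves the e_g set evenly filled (or empty) — no strong Jahn–Teller driving force.
[CuBr(acac)(NH₃)₃]: Each bromide is −1; each acetylacetonate is −1; ammonia is neutral; balancing the 0 overall charge requires Cu(II). Copper is a group-11 element; Cu(II) is therefore d⁹. The t₂g⁶e_g³ configuration has an unevenly filled e_g set; the Jahn–Teller theorem predicts a tetragonal distortion (typically axial elongation) to lift the degeneracy.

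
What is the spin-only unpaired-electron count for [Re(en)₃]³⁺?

2 unpaired electrons

Ligand charges: ethylenediamine is neutral. With an overall charge of +3 the rhenium centre must be in the +3 oxidation state.
Rhenium is a group-7 element; Re(III) is therefore d⁴.
Counting donor atoms: 3×ethylenediamine (bidentate) → 6 donors. Coordination number = 6.
The spin state decides the count: a 5d ion has a large Δₒ and is invariably low-spin.
An octahedral low-spin d⁴ ion is t₂g⁴e_g⁰, giving 2 unpaired electrons.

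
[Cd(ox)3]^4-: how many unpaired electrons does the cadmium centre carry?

0 unpaired electrons

Summing ligand charges against the −4 overall charge gives an oxidation state of +2 for cadmium.
Group 12 minus oxidation state 2 gives a d¹⁰ configuration.
Counting donor atoms: 3×oxalate (bidentate) → 6 donors. Coordination number = 6.
In an octahedral field the d¹⁰ configuration is t₂g⁶e_g⁴, giving 0 unpaired electrons.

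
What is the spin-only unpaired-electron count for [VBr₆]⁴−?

Summing ligand charges against the −4 overall charge gives an oxidation state of +2 for vanadium.
Vanadium is a group-5 element; V(II) is therefore d³.
In an octahedral field the d³ configuration is t₂g³e_g⁰ (only one arrangement possible), giving 3 unpaired electrons.

3 unpaired electrons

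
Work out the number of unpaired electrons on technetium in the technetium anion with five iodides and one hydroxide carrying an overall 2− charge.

3 unpaired electrons

Each iodide is −1; each hydroxide is −1; balancing the −2 overall charge requires Tc(IV).
Tc sits in group 7, so the d-electron count is 7 − 4 = 3.
In an octahedral field the d³ configuration is t₂g³e_g⁰ (only one arrangement possible), giving 3 unpaired electrons.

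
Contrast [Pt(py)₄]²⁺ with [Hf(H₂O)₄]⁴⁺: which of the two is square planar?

[Pt(py)₄]²⁺

For [Pt(py)₄]²⁺: Ligand charges: pyridine is neutral. With an overall charge of +2 the platinum centre must be in the +2 oxidation state. Pt sits in group 10, so the d-electron count is 10 − 2 = 8. A 5d d⁸ ion has a large crystal-field splitting; square planar leaves the high-energy d_{x²−y²} orbital empty and maximises CFSE. → square planar.
For [Hf(H₂O)₄]⁴⁺: Summing ligand charges against the +4 overall charge gives an oxidation state of +4 for hafnium. Group 4 minus oxidation state 4 gives a d⁰ configuration. A d⁰ ion has no crystal-field stabilisation preference between square planar and tetrahedral, so four ligands adopt the sterically favoured tetrahedral geometry. → tetrahedral.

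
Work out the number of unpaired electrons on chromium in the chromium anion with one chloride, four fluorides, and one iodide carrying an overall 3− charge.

Each chloride is −1; each fluoride is −1; each iodide is −1; balancing the −3 overall charge requires Cr(III).
Cr sits in group 6, so the d-electron count is 6 − 3 = 3.
In an octahedral field the d³ configuration is t₂g³e_g⁰ (only one arrangement possible), giving 3 unpaired electrons.

3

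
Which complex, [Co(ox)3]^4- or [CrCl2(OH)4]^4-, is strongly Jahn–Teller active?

[CrCl2(OH)4]^4-

[Co(ox)3]^4-: Summing ligand charges against the −4 overall charge gives an oxidation state of +2 for cobalt. Group 9 minus oxidation state 2 gives a d⁷ configuration. Oxalate is a weak-field ligand for a first-row metal, so the complex is high-spin. The d⁷ configuration leaves the e_g set evenly filled (or empty) — no strong Jahn–Teller driving force.
[CrCl2(OH)4]^4-: Ligand charges: each chloride is −1; each hydroxide is −1. With an overall charge of −4 the chromium centre must be in the +2 oxidation state. Cr sits in group 6, so the d-electron count is 6 − 2 = 4. Chloride and hydroxide are weak-field ligands for a first-row metal, so the complex is high-spin. The t₂g³e_g¹ (high-spin) configuration has an unevenly filled e_g set; the Jahn–Teller theorem predicts a tetragonal distortion (typically axial elongation) to lift the degeneracy.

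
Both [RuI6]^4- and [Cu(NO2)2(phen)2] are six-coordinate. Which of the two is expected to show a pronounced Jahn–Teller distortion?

[Cu(NO2)2(phen)2]

[RuI6]^4-: Ligand charges: each iodide is −1. With an overall charge of −4 the ruthenium centre must be in the +2 oxidation state. Group 8 minus oxidation state 2 gives a d⁶ configuration. A 4d ion has a large Δₒ and is invariably low-spin. The d⁶ configuration leaves the e_g set evenly filled (or empty) — no strong Jahn–Teller driving force.
[Cu(NO2)2(phen)2]: Ligand charges: each nitro (N-bound nitrite) is −1; 1,10-phenanthroline is neutral. With an overall charge of 0 the copper centre must be in the +2 oxidation state. Cu sits in group 11, so the d-electron count is 11 − 2 = 9. The t₂g⁶e_g³ configuration has an unevenly filled e_g set; the Jahn–Teller theorem predicts a tetragonal distortion (typically axial elongation) to lift the degeneracy.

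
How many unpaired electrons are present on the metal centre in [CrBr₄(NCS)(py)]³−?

4 unpaired electrons

Each bromide is −1; each isothiocyanate is −1; pyridine is neutral; balancing the −3 overall charge requires Cr(II).
Cr sits in group 6, so the d-electron count is 6 − 2 = 4.
The spin state decides the count: Bromide and isothiocyanate are weak-field ligands for a first-row metal, so the complex is high-spin.
An octahedral high-spin d⁴ ion is t₂g³e_g¹, giving 4 unpaired electrons.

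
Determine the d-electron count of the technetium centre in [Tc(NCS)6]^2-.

d3

Ligand charges: each isothiocyanate is −1. With an overall charge of −2 the technetium centre must be in the +4 oxidation state.
Technetium is a group-7 element; Tc(IV) is therefore d³.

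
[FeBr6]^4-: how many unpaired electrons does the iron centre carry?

4

Summing ligand charges against the −4 overall charge gives an oxidation state of +2 for iron.
Iron is a group-8 element; Fe(II) is therefore d⁶.
The spin state decides the count: Bromide is a weak-field ligand for a first-row metal, so the complex is high-spin.
An octahedral high-spin d⁶ ion is t₂g⁴e_g², giving 4 unpaired electrons.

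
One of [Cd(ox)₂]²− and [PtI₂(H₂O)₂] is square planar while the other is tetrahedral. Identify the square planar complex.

[PtI₂(H₂O)₂]

For [Cd(ox)₂]²−: Each oxalate is −2; balancing the −2 overall charge requires Cd(II). Cadmium is a group-12 element; Cd(II) is therefore d¹⁰. A d¹⁰ ion has no crystal-field stabilisation preference between square planar and tetrahedral, so four ligands adopt the sterically favoured tetrahedral geometry. → tetrahedral.
For [PtI₂(H₂O)₂]: Summing ligand charges against the 0 overall charge gives an oxidation state of +2 for platinum. Pt sits in group 10, so the d-electron count is 10 − 2 = 8. A 5d d⁸ ion has a large crystal-field splitting; square planar leaves the high-energy d_{x²−y²} orbital empty and maximises CFSE. → square planar.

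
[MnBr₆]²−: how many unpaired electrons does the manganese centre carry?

3

Each bromide is −1; balancing the −2 overall charge requires Mn(IV).
Group 7 minus oxidation state 4 gives a d³ configuration.
In an octahedral field the d³ configuration is t₂g³e_g⁰ (only one arrangement possible), giving 3 unpaired electrons.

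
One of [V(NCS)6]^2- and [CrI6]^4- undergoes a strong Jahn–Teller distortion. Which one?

[CrI6]^4-

[V(NCS)6]^2-: Ligand charges: each isothiocyanate is −1. With an overall charge of −2 the vanadium centre must be in the +4 oxidation state. V sits in group 5, so the d-electron count is 5 − 4 = 1. The d¹ configuration leaves the e_g set evenly filled (or empty) — no strong Jahn–Teller driving force.
[CrI6]^4-: Each iodide is −1; balancing the −4 overall charge requires Cr(II). Cr sits in group 6, so the d-electron count is 6 − 2 = 4. Iodide is a weak-field ligand for a first-row metal, so the complex is high-spin. The t₂g³e_g¹ (high-spin) configuration has an unevenly filled e_g set; the Jahn–Teller theorem predicts a tetragonal distortion (typically axial elongation) to lift the degeneracy.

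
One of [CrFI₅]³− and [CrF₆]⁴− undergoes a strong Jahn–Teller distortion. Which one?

[CrF₆]⁴−

[CrFI₅]³−: Ligand charges: each fluoride is −1; each iodide is −1. With an overall charge of −3 the chromium centre must be in the +3 oxidation state. Group 6 minus oxidation state 3 gives a d³ configuration. The d³ configuration leaves the e_g set evenly filled (or empty) — no strong Jahn–Teller driving force.
[CrF₆]⁴−: Ligand charges: each fluoride is −1. With an overall charge of −4 the chromium centre must be in the +2 oxidation state. Group 6 minus oxidation state 2 gives a d⁴ configuration. Fluoride is a weak-field ligand for a first-row metal, so the complex is high-spin. The t₂g³e_g¹ (high-spin) configuration has an unevenly filled e_g set; the Jahn–Teller theorem predicts a tetragonal distortion (typically axial elongation) to lift the degeneracy.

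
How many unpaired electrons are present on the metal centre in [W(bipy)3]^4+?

Summing ligand charges against the +4 overall charge gives an oxidation state of +4 for tungsten.
Tungsten is a group-6 element; W(IV) is therefore d².
Counting donor atoms: 3×2,2′-bipyridine (bidentate) → 6 donors. Coordination number = 6.
In an octahedral field the d² configuration is t₂g²e_g⁰ (only one arrangement possible), giving 2 unpaired electrons.

2 unpaired electrons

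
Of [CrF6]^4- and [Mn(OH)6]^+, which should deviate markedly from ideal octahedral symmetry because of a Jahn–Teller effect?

[CrF6]^4-: Summing ligand charges against the −4 overall charge gives an oxidation state of +2 for chromium. Group 6 minus oxidation state 2 gives a d⁴ configuration. Fluoride is a weak-field ligand for a first-row metal, so the complex is high-spin. The t₂g³e_g¹ (high-spin) configuration has an unevenly filled e_g set; the Jahn–Teller theorem predicts a tetragonal distortion (typically axial elongation) to lift the degeneracy.
[Mn(OH)6]^+: Ligand charges: each hydroxide is −1. With an overall charge of +1 the manganese centre must be in the +7 oxidation state. Group 7 minus oxidation state 7 gives a d⁰ configuration. The d⁰ configuration leaves the e_g set evenly filled (or empty) — no strong Jahn–Teller driving force.

[CrF6]^4-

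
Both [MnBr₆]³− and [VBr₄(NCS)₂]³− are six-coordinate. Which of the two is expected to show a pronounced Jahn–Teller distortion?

[MnBr₆]³−: Ligand charges: each bromide is −1. With an overall charge of −3 the manganese centre must be in the +3 oxidation state. Group 7 minus oxidation state 3 gives a d⁴ configuration. Bromide is a weak-field ligand for a first-row metal, so the complex is high-spin. The t₂g³e_g¹ (high-spin) configuration has an unevenly filled e_g set; the Jahn–Teller theorem predicts a tetragonal distortion (typically axial elongation) to lift the degeneracy.
[VBr₄(NCS)₂]³−: Each bromide is −1; each isothiocyanate is −1; balancing the −3 overall charge requires V(III). Vanadium is a group-5 element; V(III) is therefore d². The d² configuration leaves the e_g set evenly filled (or empty) — no strong Jahn–Teller driving force.

[MnBr₆]³−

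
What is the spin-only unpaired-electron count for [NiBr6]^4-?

2 unpaired electrons

Each bromide is −1; balancing the −4 overall charge requires Ni(II).
Group 10 minus oxidation state 2 gives a d⁸ configuration.
In an octahedral field the d⁸ configuration is t₂g⁶e_g² (only one arrangement possible), giving 2 unpaired electrons.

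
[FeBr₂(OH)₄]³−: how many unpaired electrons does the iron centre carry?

5

Each bromide is −1; each hydroxide is −1; balancing the −3 overall charge requires Fe(III).
Fe sits in group 8, so the d-electron count is 8 − 3 = 5.
The spin state decides the count: Bromide and hydroxide are weak-field ligands for a first-row metal, so the complex is high-spin.
An octahedral high-spin d⁵ ion is t₂g³e_g², giving 5 unpaired electrons.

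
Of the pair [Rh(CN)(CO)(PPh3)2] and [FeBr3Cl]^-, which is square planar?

For [Rh(CN)(CO)(PPh3)2]: Each cyanide is −1; carbonyl is neutral; triphenylphosphine is neutral; balancing the 0 overall charge requires Rh(I). Rh sits in group 9, so the d-electron count is 9 − 1 = 8. A 4d d⁸ ion has a large crystal-field splitting; square planar leaves the high-energy d_{x²−y²} orbital empty and maximises CFSE. → square planar.
For [FeBr3Cl]^-: Summing ligand charges against the −1 overall charge gives an oxidation state of +3 for iron. Group 8 minus oxidation state 3 gives a d⁵ configuration. A high-spin d⁵ ion has zero CFSE in either geometry, so four ligands adopt the sterically favoured tetrahedral geometry. → tetrahedral.

[Rh(CN)(CO)(PPh3)2]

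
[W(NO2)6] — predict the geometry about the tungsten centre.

Summing ligand charges against the 0 overall charge gives an oxidation state of +6 for tungsten.
Tungsten is a group-6 element; W(VI) is therefore d⁰.
Coordination number: 6.
Six donors around a single metal centre give an octahedral coordination sphere.

octahedral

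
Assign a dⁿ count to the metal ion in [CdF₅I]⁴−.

Each fluoride is −1; each iodide is −1; balancing the −4 overall charge requires Cd(II).
Group 12 minus oxidation state 2 gives a d¹⁰ configuration.

d¹⁰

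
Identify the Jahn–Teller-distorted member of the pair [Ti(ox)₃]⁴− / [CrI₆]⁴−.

[Ti(ox)₃]⁴−: Each oxalate is −2; balancing the −4 overall charge requires Ti(II). Group 4 minus oxidation state 2 gives a d² configuration. The d² configuration leaves the e_g set evenly filled (or empty) — no strong Jahn–Teller driving force.
[CrI₆]⁴−: Each iodide is −1; balancing the −4 overall charge requires Cr(II). Chromium is a group-6 element; Cr(II) is therefore d⁴. Iodide is a weak-field ligand for a first-row metal, so the complex is high-spin. The t₂g³e_g¹ (high-spin) configuration has an unevenly filled e_g set; the Jahn–Teller theorem predicts a tetragonal distortion (typically axial elongation) to lift the degeneracy.

[CrI₆]⁴−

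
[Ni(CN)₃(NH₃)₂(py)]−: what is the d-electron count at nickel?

Ligand charges: each cyanide is −1; ammonia is neutral; pyridine is neutral. With an overall charge of −1 the nickel centre must be in the +2 oxidation state.
Group 10 minus oxidation state 2 gives a d⁸ configuration.

d8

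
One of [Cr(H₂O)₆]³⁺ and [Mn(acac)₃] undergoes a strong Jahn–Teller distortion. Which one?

[Mn(acac)₃]

[Cr(H₂O)₆]³⁺: Summing ligand charges against the +3 overall charge gives an oxidation state of +3 for chromium. Group 6 minus oxidation state 3 gives a d³ configuration. The d³ configuration leaves the e_g set evenly filled (or empty) — no strong Jahn–Teller driving force.
[Mn(acac)₃]: Each acetylacetonate is −1; balancing the 0 overall charge requires Mn(III). Group 7 minus oxidation state 3 gives a d⁴ configuration. Acetylacetonate is a weak-field ligand for a first-row metal, so the complex is high-spin. The t₂g³e_g¹ (high-spin) configuration has an unevenly filled e_g set; the Jahn–Teller theorem predicts a tetragonal distortion (typically axial elongation) to lift the degeneracy.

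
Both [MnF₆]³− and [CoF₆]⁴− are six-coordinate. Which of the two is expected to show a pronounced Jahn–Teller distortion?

[MnF₆]³−: Summing ligand charges against the −3 overall charge gives an oxidation state of +3 for manganese. Manganese is a group-7 element; Mn(III) is therefore d⁴. Fluoride is a weak-field ligand for a first-row metal, so the complex is high-spin. The t₂g³e_g¹ (high-spin) configuration has an unevenly filled e_g set; the Jahn–Teller theorem predicts a tetragonal distortion (typically axial elongation) to lift the degeneracy.
[CoF₆]⁴−: Ligand charges: each fluoride is −1. With an overall charge of −4 the cobalt centre must be in the +2 oxidation state. Co sits in group 9, so the d-electron count is 9 − 2 = 7. Fluoride is a weak-field ligand for a first-row metal, so the complex is high-spin. The d⁷ configuration leaves the e_g set evenly filled (or empty) — no strong Jahn–Teller driving force.

[MnF₆]³−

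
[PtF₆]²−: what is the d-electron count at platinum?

d⁶

Ligand charges: each fluoride is −1. With an overall charge of −2 the platinum centre must be in the +4 oxidation state.
Group 10 minus oxidation state 4 gives a d⁶ configuration.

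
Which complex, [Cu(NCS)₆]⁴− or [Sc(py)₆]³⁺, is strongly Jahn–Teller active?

[Cu(NCS)₆]⁴−: Each isothiocyanate is −1; balancing the −4 overall charge requires Cu(II). Copper is a group-11 element; Cu(II) is therefore d⁹. The t₂g⁶e_g³ configuration has an unevenly filled e_g set; the Jahn–Teller theorem predicts a tetragonal distortion (typically axial elongation) to lift the degeneracy.
[Sc(py)₆]³⁺: Pyridine is neutral; balancing the +3 overall charge requires Sc(III). Sc sits in group 3, so the d-electron count is 3 − 3 = 0. The d⁰ configuration leaves the e_g set evenly filled (or empty) — no strong Jahn–Teller driving force.

[Cu(NCS)₆]⁴−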